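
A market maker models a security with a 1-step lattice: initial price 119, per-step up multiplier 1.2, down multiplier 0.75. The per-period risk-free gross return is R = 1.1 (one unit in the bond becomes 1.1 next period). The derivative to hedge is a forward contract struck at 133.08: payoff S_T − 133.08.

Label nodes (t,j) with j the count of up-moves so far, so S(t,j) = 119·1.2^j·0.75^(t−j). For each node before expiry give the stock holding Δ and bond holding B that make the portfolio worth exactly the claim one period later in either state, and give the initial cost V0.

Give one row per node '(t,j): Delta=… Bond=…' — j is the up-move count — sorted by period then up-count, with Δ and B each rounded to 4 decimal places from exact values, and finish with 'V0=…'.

(0,0): Delta=1.0000 Bond=-120.9818
V0=-1.9818

No-arbitrage ⇒ martingale measure with p* = (R−d)/(u−d) = 0.7778.
Terminal payoffs: V(1,0)=-43.8300, V(1,1)=9.7200
(0,0): S=119.0000. Δ = (V_up−V_dn)/(S_up−S_dn) = (9.7200−-43.8300)/(142.8000−89.2500) = 1.0000. V = [p*·9.7200 + (1−p*)·-43.8300]/1.1 = -1.9818. B = V − Δ·S = -120.9818.
Check: Δ(0,0)·S0 + B(0,0) = -1.9818 = V0.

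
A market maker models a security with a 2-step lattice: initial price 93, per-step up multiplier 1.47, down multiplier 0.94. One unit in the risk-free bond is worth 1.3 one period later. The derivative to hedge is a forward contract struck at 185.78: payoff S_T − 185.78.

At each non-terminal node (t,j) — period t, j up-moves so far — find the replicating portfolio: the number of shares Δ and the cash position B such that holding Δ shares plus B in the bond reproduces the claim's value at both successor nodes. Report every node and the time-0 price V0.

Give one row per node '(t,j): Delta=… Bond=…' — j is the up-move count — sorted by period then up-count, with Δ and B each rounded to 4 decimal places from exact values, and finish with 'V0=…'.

The replicating-portfolio and risk-neutral prices coincide; use p* = (1.3−0.94)/(1.47−0.94) = 0.6792 for the latter.
Terminal values V(2,·): V(2,0)=-103.6052, V(2,1)=-57.2726, V(2,2)=15.1837
(1,0): S=87.4200. Δ = (V_up−V_dn)/(S_up−S_dn) = (-57.2726−-103.6052)/(128.5074−82.1748) = 1.0000. V = [p*·-57.2726 + (1−p*)·-103.6052]/1.3 = -55.4877. B = V − Δ·S = -142.9077.
(1,1): S=136.7100. Δ = (V_up−V_dn)/(S_up−S_dn) = (15.1837−-57.2726)/(200.9637−128.5074) = 1.0000. V = [p*·15.1837 + (1−p*)·-57.2726]/1.3 = -6.1977. B = V − Δ·S = -142.9077.
(0,0): S=93.0000. Δ = (V_up−V_dn)/(S_up−S_dn) = (-6.1977−-55.4877)/(136.7100−87.4200) = 1.0000. V = [p*·-6.1977 + (1−p*)·-55.4877]/1.3 = -16.9290. B = V − Δ·S = -109.9290.
Self-financing check: at every node Δ·S+B equals the discounted successor values.

(0,0): Delta=1.0000 Bond=-109.9290
(1,0): Delta=1.0000 Bond=-142.9077
(1,1): Delta=1.0000 Bond=-142.9077
V0=-16.9290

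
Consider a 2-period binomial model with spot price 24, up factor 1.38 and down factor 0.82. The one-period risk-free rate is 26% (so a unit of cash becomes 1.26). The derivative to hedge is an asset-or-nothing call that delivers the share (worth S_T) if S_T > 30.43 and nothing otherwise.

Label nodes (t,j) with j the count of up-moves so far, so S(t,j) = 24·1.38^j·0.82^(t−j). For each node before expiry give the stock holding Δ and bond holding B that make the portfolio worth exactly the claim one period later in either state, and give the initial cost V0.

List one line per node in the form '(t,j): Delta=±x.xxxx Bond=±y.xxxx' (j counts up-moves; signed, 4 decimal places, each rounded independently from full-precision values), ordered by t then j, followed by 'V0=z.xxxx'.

Since d<R<u, set p* = (R−d)/(u−d) = 0.7857; price each node as the discounted p*-expectation of its children.
Terminal values V(2,·): V(2,0)=0.0000, V(2,1)=0.0000, V(2,2)=45.7056
  t=1,j=0: stock 19.6800 → up 27.1584 (V=0.0000), down 16.1376 (V=0.0000). Price 0.0000; hedge Δ=0.0000, bond B=0.0000.
  t=1,j=1: stock 33.1200 → up 45.7056 (V=45.7056), down 27.1584 (V=0.0000). Price 28.5012; hedge Δ=2.4643, bond B=-53.1159.
  t=0,j=0: stock 24.0000 → up 33.1200 (V=28.5012), down 19.6800 (V=0.0000). Price 17.7729; hedge Δ=2.1206, bond B=-33.1222.
The time-0 hedge costs 17.7729, which is the no-arbitrage price.

(0,0): Delta=2.1206 Bond=-33.1222
(1,0): Delta=0.0000 Bond=0.0000
(1,1): Delta=2.4643 Bond=-53.1159
V0=17.7729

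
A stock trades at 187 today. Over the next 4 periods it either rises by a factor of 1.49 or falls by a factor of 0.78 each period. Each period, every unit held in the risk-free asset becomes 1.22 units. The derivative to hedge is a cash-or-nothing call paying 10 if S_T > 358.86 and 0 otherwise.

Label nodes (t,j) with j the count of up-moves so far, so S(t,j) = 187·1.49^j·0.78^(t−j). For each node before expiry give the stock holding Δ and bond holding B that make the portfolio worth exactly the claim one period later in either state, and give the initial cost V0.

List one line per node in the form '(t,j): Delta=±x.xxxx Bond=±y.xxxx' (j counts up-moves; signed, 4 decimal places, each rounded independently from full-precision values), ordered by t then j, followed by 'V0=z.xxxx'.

(0,0): Delta=0.0182 Bond=-1.0984
(1,0): Delta=0.0249 Bond=-2.3235
(1,1): Delta=0.0160 Bond=-0.7366
(2,0): Delta=0.0000 Bond=0.0000
(2,1): Delta=0.0329 Bond=-4.5742
(2,2): Delta=0.0106 Bond=1.3568
(3,0): Delta=0.0000 Bond=0.0000
(3,1): Delta=0.0000 Bond=0.0000
(3,2): Delta=0.0435 Bond=-9.0048
(3,3): Delta=0.0000 Bond=8.1967
V0=2.3000

Risk-neutral probability p* = (R−d)/(u−d) = (1.22−0.78)/(1.49−0.78) = 0.6197.
Payoff layer (t=4): V(4,0)=0.0000, V(4,1)=0.0000, V(4,2)=0.0000, V(4,3)=10.0000, V(4,4)=10.0000
  t=3,j=0: stock 88.7412 → up 132.2244 (V=0.0000), down 69.2182 (V=0.0000). Price 0.0000; hedge Δ=0.0000, bond B=0.0000.
  t=3,j=1: stock 169.5185 → up 252.5826 (V=0.0000), down 132.2244 (V=0.0000). Price 0.0000; hedge Δ=0.0000, bond B=0.0000.
  t=3,j=2: stock 323.8238 → up 482.4974 (V=10.0000), down 252.5826 (V=0.0000). Price 5.0797; hedge Δ=0.0435, bond B=-9.0048.
  t=3,j=3: stock 618.5865 → up 921.6938 (V=10.0000), down 482.4974 (V=10.0000). Price 8.1967; hedge Δ=0.0000, bond B=8.1967.
  t=2,j=0: stock 113.7708 → up 169.5185 (V=0.0000), down 88.7412 (V=0.0000). Price 0.0000; hedge Δ=0.0000, bond B=0.0000.
  t=2,j=1: stock 217.3314 → up 323.8238 (V=5.0797), down 169.5185 (V=0.0000). Price 2.5803; hedge Δ=0.0329, bond B=-4.5742.
  t=2,j=2: stock 415.1587 → up 618.5865 (V=8.1967), down 323.8238 (V=5.0797). Price 5.7470; hedge Δ=0.0106, bond B=1.3568.
  t=1,j=0: stock 145.8600 → up 217.3314 (V=2.5803), down 113.7708 (V=0.0000). Price 1.3107; hedge Δ=0.0249, bond B=-2.3235.
  t=1,j=1: stock 278.6300 → up 415.1587 (V=5.7470), down 217.3314 (V=2.5803). Price 3.7236; hedge Δ=0.0160, bond B=-0.7366.
  t=0,j=0: stock 187.0000 → up 278.6300 (V=3.7236), down 145.8600 (V=1.3107). Price 2.3000; hedge Δ=0.0182, bond B=-1.0984.
Each (Δ,B) replicates both successor values, so the strategy is self-financing and V0 is arbitrage-free.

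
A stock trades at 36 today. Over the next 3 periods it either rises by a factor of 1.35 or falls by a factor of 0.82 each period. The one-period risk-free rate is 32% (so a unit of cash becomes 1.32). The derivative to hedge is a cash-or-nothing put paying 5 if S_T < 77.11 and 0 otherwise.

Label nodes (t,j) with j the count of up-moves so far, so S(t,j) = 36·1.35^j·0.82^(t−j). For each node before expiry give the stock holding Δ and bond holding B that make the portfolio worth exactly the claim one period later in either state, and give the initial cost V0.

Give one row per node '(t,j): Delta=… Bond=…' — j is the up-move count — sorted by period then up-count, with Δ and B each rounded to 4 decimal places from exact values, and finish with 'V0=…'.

Under the risk-neutral measure, an up-move has probability p* = (R−d)/(u−d) = 0.9434 and values discount at R = 1.32.
Terminal values V(3,·): V(3,0)=5.0000, V(3,1)=5.0000, V(3,2)=5.0000, V(3,3)=0.0000
Node (2,0) S=24.2064: V=(p*·5.0000+(1−p*)·5.0000)/1.32=3.7879; Δ=(5.0000−5.0000)/(32.6786−19.8492)=0.0000; B=V−Δ·S=3.7879
Node (2,1) S=39.8520: V=(p*·5.0000+(1−p*)·5.0000)/1.32=3.7879; Δ=(5.0000−5.0000)/(53.8002−32.6786)=0.0000; B=V−Δ·S=3.7879
Node (2,2) S=65.6100: V=(p*·0.0000+(1−p*)·5.0000)/1.32=0.2144; Δ=(0.0000−5.0000)/(88.5735−53.8002)=-0.1438; B=V−Δ·S=9.6484
Node (1,0) S=29.5200: V=(p*·3.7879+(1−p*)·3.7879)/1.32=2.8696; Δ=(3.7879−3.7879)/(39.8520−24.2064)=0.0000; B=V−Δ·S=2.8696
Node (1,1) S=48.6000: V=(p*·0.2144+(1−p*)·3.7879)/1.32=0.3157; Δ=(0.2144−3.7879)/(65.6100−39.8520)=-0.1387; B=V−Δ·S=7.0581
Node (0,0) S=36.0000: V=(p*·0.3157+(1−p*)·2.8696)/1.32=0.3487; Δ=(0.3157−2.8696)/(48.6000−29.5200)=-0.1339; B=V−Δ·S=5.1674
Self-financing check: at every node Δ·S+B equals the discounted successor values.

(0,0): Delta=-0.1339 Bond=5.1674
(1,0): Delta=0.0000 Bond=2.8696
(1,1): Delta=-0.1387 Bond=7.0581
(2,0): Delta=0.0000 Bond=3.7879
(2,1): Delta=0.0000 Bond=3.7879
(2,2): Delta=-0.1438 Bond=9.6484
V0=0.3487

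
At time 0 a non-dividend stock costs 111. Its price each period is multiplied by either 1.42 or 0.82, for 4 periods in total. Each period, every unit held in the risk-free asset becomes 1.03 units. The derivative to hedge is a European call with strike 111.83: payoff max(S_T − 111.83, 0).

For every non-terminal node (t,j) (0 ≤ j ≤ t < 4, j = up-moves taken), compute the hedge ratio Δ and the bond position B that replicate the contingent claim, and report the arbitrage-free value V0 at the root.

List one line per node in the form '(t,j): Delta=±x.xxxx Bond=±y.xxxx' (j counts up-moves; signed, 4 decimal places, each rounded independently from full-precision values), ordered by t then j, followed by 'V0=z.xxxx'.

Since d<R<u, set p* = (R−d)/(u−d) = 0.3500; price each node as the discounted p*-expectation of its children.
Terminal payoffs: V(4,0)=0.0000, V(4,1)=0.0000, V(4,2)=38.6668, V(4,3)=148.7865, V(4,4)=339.4815
Node (3,0) S=61.2018: V=(p*·0.0000+(1−p*)·0.0000)/1.03=0.0000; Δ=(0.0000−0.0000)/(86.9066−50.1855)=0.0000; B=V−Δ·S=0.0000
Node (3,1) S=105.9837: V=(p*·38.6668+(1−p*)·0.0000)/1.03=13.1392; Δ=(38.6668−0.0000)/(150.4968−86.9066)=0.6081; B=V−Δ·S=-51.3055
Node (3,2) S=183.5327: V=(p*·148.7865+(1−p*)·38.6668)/1.03=74.9599; Δ=(148.7865−38.6668)/(260.6165−150.4968)=1.0000; B=V−Δ·S=-108.5728
Node (3,3) S=317.8250: V=(p*·339.4815+(1−p*)·148.7865)/1.03=209.2522; Δ=(339.4815−148.7865)/(451.3115−260.6165)=1.0000; B=V−Δ·S=-108.5728
Node (2,0) S=74.6364: V=(p*·13.1392+(1−p*)·0.0000)/1.03=4.4648; Δ=(13.1392−0.0000)/(105.9837−61.2018)=0.2934; B=V−Δ·S=-17.4339
Node (2,1) S=129.2484: V=(p*·74.9599+(1−p*)·13.1392)/1.03=33.7636; Δ=(74.9599−13.1392)/(183.5327−105.9837)=0.7972; B=V−Δ·S=-69.2709
Node (2,2) S=223.8204: V=(p*·209.2522+(1−p*)·74.9599)/1.03=118.4099; Δ=(209.2522−74.9599)/(317.8250−183.5327)=1.0000; B=V−Δ·S=-105.4105
Node (1,0) S=91.0200: V=(p*·33.7636+(1−p*)·4.4648)/1.03=14.2906; Δ=(33.7636−4.4648)/(129.2484−74.6364)=0.5365; B=V−Δ·S=-34.5407
Node (1,1) S=157.6200: V=(p*·118.4099+(1−p*)·33.7636)/1.03=61.5435; Δ=(118.4099−33.7636)/(223.8204−129.2484)=0.8950; B=V−Δ·S=-79.5338
Node (0,0) S=111.0000: V=(p*·61.5435+(1−p*)·14.2906)/1.03=29.9312; Δ=(61.5435−14.2906)/(157.6200−91.0200)=0.7095; B=V−Δ·S=-48.8235
Check: Δ(0,0)·S0 + B(0,0) = 29.9312 = V0.

(0,0): Delta=0.7095 Bond=-48.8235
(1,0): Delta=0.5365 Bond=-34.5407
(1,1): Delta=0.8950 Bond=-79.5338
(2,0): Delta=0.2934 Bond=-17.4339
(2,1): Delta=0.7972 Bond=-69.2709
(2,2): Delta=1.0000 Bond=-105.4105
(3,0): Delta=0.0000 Bond=0.0000
(3,1): Delta=0.6081 Bond=-51.3055
(3,2): Delta=1.0000 Bond=-108.5728
(3,3): Delta=1.0000 Bond=-108.5728
V0=29.9312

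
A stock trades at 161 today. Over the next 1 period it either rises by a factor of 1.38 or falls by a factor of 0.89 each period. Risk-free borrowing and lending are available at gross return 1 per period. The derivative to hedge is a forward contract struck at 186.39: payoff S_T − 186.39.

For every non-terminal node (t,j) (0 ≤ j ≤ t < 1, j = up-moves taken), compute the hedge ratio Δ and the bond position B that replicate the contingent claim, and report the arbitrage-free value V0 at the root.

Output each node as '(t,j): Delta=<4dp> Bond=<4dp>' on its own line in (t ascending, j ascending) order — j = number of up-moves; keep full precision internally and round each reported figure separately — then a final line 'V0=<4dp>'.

(0,0): Delta=1.0000 Bond=-186.3900
V0=-25.3900

No-arbitrage ⇒ martingale measure with p* = (R−d)/(u−d) = 0.2245.
Terminal payoffs: V(1,0)=-43.1000, V(1,1)=35.7900
  t=0,j=0: stock 161.0000 → up 222.1800 (V=35.7900), down 143.2900 (V=-43.1000). Price -25.3900; hedge Δ=1.0000, bond B=-186.3900.
Self-financing check: at every node Δ·S+B equals the discounted successor values.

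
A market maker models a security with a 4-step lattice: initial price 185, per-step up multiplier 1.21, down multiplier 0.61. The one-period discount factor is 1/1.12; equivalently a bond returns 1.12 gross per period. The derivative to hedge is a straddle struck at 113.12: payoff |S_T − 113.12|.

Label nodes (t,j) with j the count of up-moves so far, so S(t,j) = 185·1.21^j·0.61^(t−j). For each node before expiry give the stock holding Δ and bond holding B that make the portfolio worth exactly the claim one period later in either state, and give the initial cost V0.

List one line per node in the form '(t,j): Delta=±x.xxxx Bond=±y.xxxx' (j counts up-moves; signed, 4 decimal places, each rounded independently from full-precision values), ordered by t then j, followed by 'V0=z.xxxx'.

The replicating-portfolio and risk-neutral prices coincide; use p* = (1.12−0.61)/(1.21−0.61) = 0.8500 for the latter.
Terminal payoffs: V(4,0)=87.5052, V(4,1)=62.3103, V(4,2)=12.3336, V(4,3)=86.8007, V(4,4)=283.4439
  t=3,j=0: stock 41.9915 → up 50.8097 (V=62.3103), down 25.6148 (V=87.5052). Price 59.0085; hedge Δ=-1.0000, bond B=101.0000.
  t=3,j=1: stock 83.2946 → up 100.7864 (V=12.3336), down 50.8097 (V=62.3103). Price 17.7054; hedge Δ=-1.0000, bond B=101.0000.
  t=3,j=2: stock 165.2237 → up 199.9207 (V=86.8007), down 100.7864 (V=12.3336). Price 67.5273; hedge Δ=0.7512, bond B=-56.5845.
  t=3,j=3: stock 327.7388 → up 396.5639 (V=283.4439), down 199.9207 (V=86.8007). Price 226.7388; hedge Δ=1.0000, bond B=-101.0000.
  t=2,j=0: stock 68.8385 → up 83.2946 (V=17.7054), down 41.9915 (V=59.0085). Price 21.3401; hedge Δ=-1.0000, bond B=90.1786.
  t=2,j=1: stock 136.5485 → up 165.2237 (V=67.5273), down 83.2946 (V=17.7054). Price 53.6197; hedge Δ=0.6081, bond B=-29.4168.
  t=2,j=2: stock 270.8585 → up 327.7388 (V=226.7388), down 165.2237 (V=67.5273). Price 181.1224; hedge Δ=0.9797, bond B=-84.2301.
  t=1,j=0: stock 112.8500 → up 136.5485 (V=53.6197), down 68.8385 (V=21.3401). Price 43.5515; hedge Δ=0.4767, bond B=-10.2478.
  t=1,j=1: stock 223.8500 → up 270.8585 (V=181.1224), down 136.5485 (V=53.6197). Price 144.6402; hedge Δ=0.9493, bond B=-67.8644.
  t=0,j=0: stock 185.0000 → up 223.8500 (V=144.6402), down 112.8500 (V=43.5515). Price 115.6043; hedge Δ=0.9107, bond B=-52.8767.
Root portfolio cost Δ·185+B reproduces V0=115.6043.

(0,0): Delta=0.9107 Bond=-52.8767
(1,0): Delta=0.4767 Bond=-10.2478
(1,1): Delta=0.9493 Bond=-67.8644
(2,0): Delta=-1.0000 Bond=90.1786
(2,1): Delta=0.6081 Bond=-29.4168
(2,2): Delta=0.9797 Bond=-84.2301
(3,0): Delta=-1.0000 Bond=101.0000
(3,1): Delta=-1.0000 Bond=101.0000
(3,2): Delta=0.7512 Bond=-56.5845
(3,3): Delta=1.0000 Bond=-101.0000
V0=115.6043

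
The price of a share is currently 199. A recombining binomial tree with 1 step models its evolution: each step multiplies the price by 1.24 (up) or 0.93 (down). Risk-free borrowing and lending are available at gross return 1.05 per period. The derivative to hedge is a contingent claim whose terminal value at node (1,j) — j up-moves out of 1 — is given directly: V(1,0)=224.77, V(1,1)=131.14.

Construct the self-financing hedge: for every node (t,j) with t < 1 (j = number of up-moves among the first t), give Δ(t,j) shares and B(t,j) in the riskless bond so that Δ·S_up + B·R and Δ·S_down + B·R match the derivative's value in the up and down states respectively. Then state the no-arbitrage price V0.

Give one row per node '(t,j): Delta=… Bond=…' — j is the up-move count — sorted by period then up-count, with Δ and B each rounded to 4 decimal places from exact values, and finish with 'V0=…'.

(0,0): Delta=-1.5178 Bond=481.5810
V0=179.5487

The replicating-portfolio and risk-neutral prices coincide; use p* = (1.05−0.93)/(1.24−0.93) = 0.3871 for the latter.
Terminal values V(1,·): V(1,0)=224.7700, V(1,1)=131.1400
(0,0): S=199.0000. Δ = (V_up−V_dn)/(S_up−S_dn) = (131.1400−224.7700)/(246.7600−185.0700) = -1.5178. V = [p*·131.1400 + (1−p*)·224.7700]/1.05 = 179.5487. B = V − Δ·S = 481.5810.
Each (Δ,B) replicates both successor values, so the strategy is self-financing and V0 is arbitrage-free.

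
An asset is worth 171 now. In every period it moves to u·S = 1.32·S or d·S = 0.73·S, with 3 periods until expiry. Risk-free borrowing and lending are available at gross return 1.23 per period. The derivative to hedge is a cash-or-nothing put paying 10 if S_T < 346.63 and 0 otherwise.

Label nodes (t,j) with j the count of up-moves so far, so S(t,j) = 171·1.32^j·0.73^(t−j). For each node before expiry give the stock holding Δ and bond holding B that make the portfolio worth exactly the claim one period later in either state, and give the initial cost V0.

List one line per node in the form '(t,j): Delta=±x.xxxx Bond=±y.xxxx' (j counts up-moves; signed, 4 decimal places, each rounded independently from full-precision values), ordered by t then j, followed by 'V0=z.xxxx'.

Under the risk-neutral measure, an up-move has probability p* = (R−d)/(u−d) = 0.8475 and values discount at R = 1.23.
Terminal values V(3,·): V(3,0)=10.0000, V(3,1)=10.0000, V(3,2)=10.0000, V(3,3)=0.0000
Node (2,0) S=91.1259: V=(p*·10.0000+(1−p*)·10.0000)/1.23=8.1301; Δ=(10.0000−10.0000)/(120.2862−66.5219)=0.0000; B=V−Δ·S=8.1301
Node (2,1) S=164.7756: V=(p*·10.0000+(1−p*)·10.0000)/1.23=8.1301; Δ=(10.0000−10.0000)/(217.5038−120.2862)=0.0000; B=V−Δ·S=8.1301
Node (2,2) S=297.9504: V=(p*·0.0000+(1−p*)·10.0000)/1.23=1.2402; Δ=(0.0000−10.0000)/(393.2945−217.5038)=-0.0569; B=V−Δ·S=18.1893
Node (1,0) S=124.8300: V=(p*·8.1301+(1−p*)·8.1301)/1.23=6.6098; Δ=(8.1301−8.1301)/(164.7756−91.1259)=0.0000; B=V−Δ·S=6.6098
Node (1,1) S=225.7200: V=(p*·1.2402+(1−p*)·8.1301)/1.23=1.8628; Δ=(1.2402−8.1301)/(297.9504−164.7756)=-0.0517; B=V−Δ·S=13.5405
Node (0,0) S=171.0000: V=(p*·1.8628+(1−p*)·6.6098)/1.23=2.1032; Δ=(1.8628−6.6098)/(225.7200−124.8300)=-0.0471; B=V−Δ·S=10.1490
Self-financing check: at every node Δ·S+B equals the discounted successor values.

(0,0): Delta=-0.0471 Bond=10.1490
(1,0): Delta=0.0000 Bond=6.6098
(1,1): Delta=-0.0517 Bond=13.5405
(2,0): Delta=0.0000 Bond=8.1301
(2,1): Delta=0.0000 Bond=8.1301
(2,2): Delta=-0.0569 Bond=18.1893
V0=2.1032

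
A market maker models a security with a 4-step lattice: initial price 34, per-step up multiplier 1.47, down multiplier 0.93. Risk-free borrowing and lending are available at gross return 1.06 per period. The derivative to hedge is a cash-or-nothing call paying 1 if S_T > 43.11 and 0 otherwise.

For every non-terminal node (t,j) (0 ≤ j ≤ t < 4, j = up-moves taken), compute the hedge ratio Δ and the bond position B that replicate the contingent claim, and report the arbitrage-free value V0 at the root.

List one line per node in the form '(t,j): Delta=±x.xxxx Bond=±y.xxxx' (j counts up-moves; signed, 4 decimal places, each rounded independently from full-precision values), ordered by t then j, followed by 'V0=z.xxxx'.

No-arbitrage ⇒ martingale measure with p* = (R−d)/(u−d) = 0.2407.
Payoff layer (t=4): V(4,0)=0.0000, V(4,1)=0.0000, V(4,2)=1.0000, V(4,3)=1.0000, V(4,4)=1.0000
Node (3,0) S=27.3481: V=(p*·0.0000+(1−p*)·0.0000)/1.06=0.0000; Δ=(0.0000−0.0000)/(40.2018−25.4338)=0.0000; B=V−Δ·S=0.0000
Node (3,1) S=43.2277: V=(p*·1.0000+(1−p*)·0.0000)/1.06=0.2271; Δ=(1.0000−0.0000)/(63.5447−40.2018)=0.0428; B=V−Δ·S=-1.6247
Node (3,2) S=68.3277: V=(p*·1.0000+(1−p*)·1.0000)/1.06=0.9434; Δ=(1.0000−1.0000)/(100.4417−63.5447)=0.0000; B=V−Δ·S=0.9434
Node (3,3) S=108.0018: V=(p*·1.0000+(1−p*)·1.0000)/1.06=0.9434; Δ=(1.0000−1.0000)/(158.7626−100.4417)=0.0000; B=V−Δ·S=0.9434
Node (2,0) S=29.4066: V=(p*·0.2271+(1−p*)·0.0000)/1.06=0.0516; Δ=(0.2271−0.0000)/(43.2277−27.3481)=0.0143; B=V−Δ·S=-0.3690
Node (2,1) S=46.4814: V=(p*·0.9434+(1−p*)·0.2271)/1.06=0.3769; Δ=(0.9434−0.2271)/(68.3277−43.2277)=0.0285; B=V−Δ·S=-0.9495
Node (2,2) S=73.4706: V=(p*·0.9434+(1−p*)·0.9434)/1.06=0.8900; Δ=(0.9434−0.9434)/(108.0018−68.3277)=0.0000; B=V−Δ·S=0.8900
Node (1,0) S=31.6200: V=(p*·0.3769+(1−p*)·0.0516)/1.06=0.1226; Δ=(0.3769−0.0516)/(46.4814−29.4066)=0.0191; B=V−Δ·S=-0.4800
Node (1,1) S=49.9800: V=(p*·0.8900+(1−p*)·0.3769)/1.06=0.4721; Δ=(0.8900−0.3769)/(73.4706−46.4814)=0.0190; B=V−Δ·S=-0.4780
Node (0,0) S=34.0000: V=(p*·0.4721+(1−p*)·0.1226)/1.06=0.1950; Δ=(0.4721−0.1226)/(49.9800−31.6200)=0.0190; B=V−Δ·S=-0.4523
Self-financing check: at every node Δ·S+B equals the discounted successor values.

(0,0): Delta=0.0190 Bond=-0.4523
(1,0): Delta=0.0191 Bond=-0.4800
(1,1): Delta=0.0190 Bond=-0.4780
(2,0): Delta=0.0143 Bond=-0.3690
(2,1): Delta=0.0285 Bond=-0.9495
(2,2): Delta=0.0000 Bond=0.8900
(3,0): Delta=0.0000 Bond=0.0000
(3,1): Delta=0.0428 Bond=-1.6247
(3,2): Delta=0.0000 Bond=0.9434
(3,3): Delta=0.0000 Bond=0.9434
V0=0.1950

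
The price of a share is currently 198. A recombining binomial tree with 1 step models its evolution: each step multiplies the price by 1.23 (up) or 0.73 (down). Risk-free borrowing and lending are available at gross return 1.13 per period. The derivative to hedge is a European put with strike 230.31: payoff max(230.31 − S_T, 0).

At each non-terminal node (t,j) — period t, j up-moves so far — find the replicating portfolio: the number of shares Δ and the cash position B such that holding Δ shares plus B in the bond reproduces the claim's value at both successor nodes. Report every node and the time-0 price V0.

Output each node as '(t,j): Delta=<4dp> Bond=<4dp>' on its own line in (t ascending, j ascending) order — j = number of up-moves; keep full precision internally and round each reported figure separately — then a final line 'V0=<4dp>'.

(0,0): Delta=-0.8664 Bond=186.7205
V0=15.1805

No-arbitrage ⇒ martingale measure with p* = (R−d)/(u−d) = 0.8000.
At expiry t=1: V(1,0)=85.7700, V(1,1)=0.0000
(0,0): S=198.0000. Δ = (V_up−V_dn)/(S_up−S_dn) = (0.0000−85.7700)/(243.5400−144.5400) = -0.8664. V = [p*·0.0000 + (1−p*)·85.7700]/1.13 = 15.1805. B = V − Δ·S = 186.7205.
Check: Δ(0,0)·S0 + B(0,0) = 15.1805 = V0.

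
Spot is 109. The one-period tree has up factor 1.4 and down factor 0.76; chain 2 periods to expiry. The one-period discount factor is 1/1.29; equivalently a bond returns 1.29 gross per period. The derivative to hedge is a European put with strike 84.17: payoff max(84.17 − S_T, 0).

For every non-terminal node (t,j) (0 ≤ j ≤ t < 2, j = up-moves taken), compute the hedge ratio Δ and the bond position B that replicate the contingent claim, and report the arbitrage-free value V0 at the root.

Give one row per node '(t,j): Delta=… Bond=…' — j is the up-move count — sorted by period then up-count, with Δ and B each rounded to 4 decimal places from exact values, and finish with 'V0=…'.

Risk-neutral probability p* = (R−d)/(u−d) = (1.29−0.76)/(1.4−0.76) = 0.8281.
Terminal payoffs: V(2,0)=21.2116, V(2,1)=0.0000, V(2,2)=0.0000
  t=1,j=0: stock 82.8400 → up 115.9760 (V=0.0000), down 62.9584 (V=21.2116). Price 2.8262; hedge Δ=-0.4001, bond B=35.9693.
  t=1,j=1: stock 152.6000 → up 213.6400 (V=0.0000), down 115.9760 (V=0.0000). Price 0.0000; hedge Δ=0.0000, bond B=0.0000.
  t=0,j=0: stock 109.0000 → up 152.6000 (V=0.0000), down 82.8400 (V=2.8262). Price 0.3765; hedge Δ=-0.0405, bond B=4.7924.
Each (Δ,B) replicates both successor values, so the strategy is self-financing and V0 is arbitrage-free.

(0,0): Delta=-0.0405 Bond=4.7924
(1,0): Delta=-0.4001 Bond=35.9693
(1,1): Delta=0.0000 Bond=0.0000
V0=0.3765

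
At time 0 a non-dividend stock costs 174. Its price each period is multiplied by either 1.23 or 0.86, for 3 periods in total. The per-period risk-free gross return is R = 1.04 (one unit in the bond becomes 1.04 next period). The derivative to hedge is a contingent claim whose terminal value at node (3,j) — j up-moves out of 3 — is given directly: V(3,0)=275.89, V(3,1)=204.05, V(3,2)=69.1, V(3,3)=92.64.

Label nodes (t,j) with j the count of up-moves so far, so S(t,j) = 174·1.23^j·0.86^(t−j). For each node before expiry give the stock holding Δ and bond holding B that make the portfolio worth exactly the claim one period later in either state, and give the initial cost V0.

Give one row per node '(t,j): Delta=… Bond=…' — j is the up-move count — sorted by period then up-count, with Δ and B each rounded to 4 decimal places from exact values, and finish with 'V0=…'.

(0,0): Delta=-1.1603 Bond=336.8027
(1,0): Delta=-1.7808 Bond=443.1232
(1,1): Delta=-0.7024 Bond=252.2682
(2,0): Delta=-1.5088 Bond=425.8360
(2,1): Delta=-1.9816 Bond=497.8054
(2,2): Delta=0.2417 Bond=13.8321
V0=134.9035

Risk-neutral probability p* = (R−d)/(u−d) = (1.04−0.86)/(1.23−0.86) = 0.4865.
Payoff layer (t=3): V(3,0)=275.8900, V(3,1)=204.0500, V(3,2)=69.1000, V(3,3)=92.6400
Node (2,0) S=128.6904: V=(p*·204.0500+(1−p*)·275.8900)/1.04=231.6739; Δ=(204.0500−275.8900)/(158.2892−110.6737)=-1.5088; B=V−Δ·S=425.8360
Node (2,1) S=184.0572: V=(p*·69.1000+(1−p*)·204.0500)/1.04=133.0756; Δ=(69.1000−204.0500)/(226.3904−158.2892)=-1.9816; B=V−Δ·S=497.8054
Node (2,2) S=263.2446: V=(p*·92.6400+(1−p*)·69.1000)/1.04=77.4537; Δ=(92.6400−69.1000)/(323.7909−226.3904)=0.2417; B=V−Δ·S=13.8321
Node (1,0) S=149.6400: V=(p*·133.0756+(1−p*)·231.6739)/1.04=176.6415; Δ=(133.0756−231.6739)/(184.0572−128.6904)=-1.7808; B=V−Δ·S=443.1232
Node (1,1) S=214.0200: V=(p*·77.4537+(1−p*)·133.0756)/1.04=101.9388; Δ=(77.4537−133.0756)/(263.2446−184.0572)=-0.7024; B=V−Δ·S=252.2682
Node (0,0) S=174.0000: V=(p*·101.9388+(1−p*)·176.6415)/1.04=134.9035; Δ=(101.9388−176.6415)/(214.0200−149.6400)=-1.1603; B=V−Δ·S=336.8027
Check: Δ(0,0)·S0 + B(0,0) = 134.9035 = V0.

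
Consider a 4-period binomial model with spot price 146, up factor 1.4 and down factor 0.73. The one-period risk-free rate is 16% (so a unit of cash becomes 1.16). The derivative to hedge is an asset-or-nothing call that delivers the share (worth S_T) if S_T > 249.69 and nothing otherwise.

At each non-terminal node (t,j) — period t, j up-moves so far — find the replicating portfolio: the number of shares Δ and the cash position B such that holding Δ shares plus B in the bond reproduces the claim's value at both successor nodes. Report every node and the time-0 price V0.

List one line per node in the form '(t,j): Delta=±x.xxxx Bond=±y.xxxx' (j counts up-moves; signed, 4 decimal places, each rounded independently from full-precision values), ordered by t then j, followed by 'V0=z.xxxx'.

Risk-neutral probability p* = (R−d)/(u−d) = (1.16−0.73)/(1.4−0.73) = 0.6418.
Terminal payoffs: V(4,0)=0.0000, V(4,1)=0.0000, V(4,2)=0.0000, V(4,3)=292.4555, V(4,4)=560.8736
(3,0): S=56.7965. Δ = (V_up−V_dn)/(S_up−S_dn) = (0.0000−0.0000)/(79.5151−41.4614) = 0.0000. V = [p*·0.0000 + (1−p*)·0.0000]/1.16 = 0.0000. B = V − Δ·S = 0.0000.
(3,1): S=108.9248. Δ = (V_up−V_dn)/(S_up−S_dn) = (0.0000−0.0000)/(152.4947−79.5151) = 0.0000. V = [p*·0.0000 + (1−p*)·0.0000]/1.16 = 0.0000. B = V − Δ·S = 0.0000.
(3,2): S=208.8968. Δ = (V_up−V_dn)/(S_up−S_dn) = (292.4555−0.0000)/(292.4555−152.4947) = 2.0896. V = [p*·292.4555 + (1−p*)·0.0000]/1.16 = 161.8063. B = V − Δ·S = -274.6945.
(3,3): S=400.6240. Δ = (V_up−V_dn)/(S_up−S_dn) = (560.8736−292.4555)/(560.8736−292.4555) = 1.0000. V = [p*·560.8736 + (1−p*)·292.4555]/1.16 = 400.6240. B = V − Δ·S = 0.0000.
(2,0): S=77.8034. Δ = (V_up−V_dn)/(S_up−S_dn) = (0.0000−0.0000)/(108.9248−56.7965) = 0.0000. V = [p*·0.0000 + (1−p*)·0.0000]/1.16 = 0.0000. B = V − Δ·S = 0.0000.
(2,1): S=149.2120. Δ = (V_up−V_dn)/(S_up−S_dn) = (161.8063−0.0000)/(208.8968−108.9248) = 1.6185. V = [p*·161.8063 + (1−p*)·0.0000]/1.16 = 89.5223. B = V − Δ·S = -151.9797.
(2,2): S=286.1600. Δ = (V_up−V_dn)/(S_up−S_dn) = (400.6240−161.8063)/(400.6240−208.8968) = 1.2456. V = [p*·400.6240 + (1−p*)·161.8063]/1.16 = 271.6184. B = V − Δ·S = -84.8259.
(1,0): S=106.5800. Δ = (V_up−V_dn)/(S_up−S_dn) = (89.5223−0.0000)/(149.2120−77.8034) = 1.2537. V = [p*·89.5223 + (1−p*)·0.0000]/1.16 = 49.5298. B = V − Δ·S = -84.0855.
(1,1): S=204.4000. Δ = (V_up−V_dn)/(S_up−S_dn) = (271.6184−89.5223)/(286.1600−149.2120) = 1.3297. V = [p*·271.6184 + (1−p*)·89.5223]/1.16 = 177.9224. B = V − Δ·S = -93.8629.
(0,0): S=146.0000. Δ = (V_up−V_dn)/(S_up−S_dn) = (177.9224−49.5298)/(204.4000−106.5800) = 1.3125. V = [p*·177.9224 + (1−p*)·49.5298]/1.16 = 113.7336. B = V − Δ·S = -77.8970.
The time-0 hedge costs 113.7336, which is the no-arbitrage price.

(0,0): Delta=1.3125 Bond=-77.8970
(1,0): Delta=1.2537 Bond=-84.0855
(1,1): Delta=1.3297 Bond=-93.8629
(2,0): Delta=0.0000 Bond=0.0000
(2,1): Delta=1.6185 Bond=-151.9797
(2,2): Delta=1.2456 Bond=-84.8259
(3,0): Delta=0.0000 Bond=0.0000
(3,1): Delta=0.0000 Bond=0.0000
(3,2): Delta=2.0896 Bond=-274.6945
(3,3): Delta=1.0000 Bond=0.0000
V0=113.7336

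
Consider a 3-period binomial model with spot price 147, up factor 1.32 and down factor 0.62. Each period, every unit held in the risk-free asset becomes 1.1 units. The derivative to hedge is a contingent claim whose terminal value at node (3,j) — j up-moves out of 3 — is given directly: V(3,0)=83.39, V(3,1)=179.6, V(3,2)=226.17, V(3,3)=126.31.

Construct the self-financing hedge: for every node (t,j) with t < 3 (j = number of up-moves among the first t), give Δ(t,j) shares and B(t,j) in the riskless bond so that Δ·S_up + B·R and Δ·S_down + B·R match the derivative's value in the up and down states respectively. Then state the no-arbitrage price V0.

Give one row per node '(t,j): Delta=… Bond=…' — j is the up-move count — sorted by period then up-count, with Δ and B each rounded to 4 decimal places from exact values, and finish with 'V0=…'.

No-arbitrage ⇒ martingale measure with p* = (R−d)/(u−d) = 0.6857.
At expiry t=3: V(3,0)=83.3900, V(3,1)=179.6000, V(3,2)=226.1700, V(3,3)=126.3100
Node (2,0) S=56.5068: V=(p*·179.6000+(1−p*)·83.3900)/1.1=135.7842; Δ=(179.6000−83.3900)/(74.5890−35.0342)=2.4323; B=V−Δ·S=-1.6587
Node (2,1) S=120.3048: V=(p*·226.1700+(1−p*)·179.6000)/1.1=192.3034; Δ=(226.1700−179.6000)/(158.8023−74.5890)=0.5530; B=V−Δ·S=125.7748
Node (2,2) S=256.1328: V=(p*·126.3100+(1−p*)·226.1700)/1.1=143.3587; Δ=(126.3100−226.1700)/(338.0953−158.8023)=-0.5570; B=V−Δ·S=286.0158
Node (1,0) S=91.1400: V=(p*·192.3034+(1−p*)·135.7842)/1.1=158.6729; Δ=(192.3034−135.7842)/(120.3048−56.5068)=0.8859; B=V−Δ·S=77.9312
Node (1,1) S=194.0400: V=(p*·143.3587+(1−p*)·192.3034)/1.1=144.3103; Δ=(143.3587−192.3034)/(256.1328−120.3048)=-0.3603; B=V−Δ·S=214.2312
Node (0,0) S=147.0000: V=(p*·144.3103+(1−p*)·158.6729)/1.1=135.2948; Δ=(144.3103−158.6729)/(194.0400−91.1400)=-0.1396; B=V−Δ·S=155.8128
Each (Δ,B) replicates both successor values, so the strategy is self-financing and V0 is arbitrage-free.

(0,0): Delta=-0.1396 Bond=155.8128
(1,0): Delta=0.8859 Bond=77.9312
(1,1): Delta=-0.3603 Bond=214.2312
(2,0): Delta=2.4323 Bond=-1.6587
(2,1): Delta=0.5530 Bond=125.7748
(2,2): Delta=-0.5570 Bond=286.0158
V0=135.2948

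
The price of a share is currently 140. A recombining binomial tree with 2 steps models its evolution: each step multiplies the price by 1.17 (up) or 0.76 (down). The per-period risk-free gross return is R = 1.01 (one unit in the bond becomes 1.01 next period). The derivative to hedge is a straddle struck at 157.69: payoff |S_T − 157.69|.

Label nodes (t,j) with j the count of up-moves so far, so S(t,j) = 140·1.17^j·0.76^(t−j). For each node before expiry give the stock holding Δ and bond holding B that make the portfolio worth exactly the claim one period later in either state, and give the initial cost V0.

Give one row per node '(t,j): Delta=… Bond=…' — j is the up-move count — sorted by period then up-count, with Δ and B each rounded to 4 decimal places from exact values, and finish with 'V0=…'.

Under the risk-neutral measure, an up-move has probability p* = (R−d)/(u−d) = 0.6098 and values discount at R = 1.01.
Terminal values V(2,·): V(2,0)=76.8260, V(2,1)=33.2020, V(2,2)=33.9560
  t=1,j=0: stock 106.4000 → up 124.4880 (V=33.2020), down 80.8640 (V=76.8260). Price 49.7287; hedge Δ=-1.0000, bond B=156.1287.
  t=1,j=1: stock 163.8000 → up 191.6460 (V=33.9560), down 124.4880 (V=33.2020). Price 33.3285; hedge Δ=0.0112, bond B=31.4894.
  t=0,j=0: stock 140.0000 → up 163.8000 (V=33.3285), down 106.4000 (V=49.7287). Price 39.3352; hedge Δ=-0.2857, bond B=79.3358.
Root portfolio cost Δ·140+B reproduces V0=39.3352.

(0,0): Delta=-0.2857 Bond=79.3358
(1,0): Delta=-1.0000 Bond=156.1287
(1,1): Delta=0.0112 Bond=31.4894
V0=39.3352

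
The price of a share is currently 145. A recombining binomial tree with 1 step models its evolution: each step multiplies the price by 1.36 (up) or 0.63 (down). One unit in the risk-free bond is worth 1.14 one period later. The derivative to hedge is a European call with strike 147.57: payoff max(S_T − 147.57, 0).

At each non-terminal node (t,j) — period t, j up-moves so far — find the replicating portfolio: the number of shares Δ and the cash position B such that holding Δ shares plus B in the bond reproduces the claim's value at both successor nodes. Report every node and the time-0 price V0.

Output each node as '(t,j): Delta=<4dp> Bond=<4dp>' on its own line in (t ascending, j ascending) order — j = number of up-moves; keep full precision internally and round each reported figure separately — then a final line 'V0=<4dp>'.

(0,0): Delta=0.4689 Bond=-37.5714
V0=30.4149

The replicating-portfolio and risk-neutral prices coincide; use p* = (1.14−0.63)/(1.36−0.63) = 0.6986 for the latter.
Terminal payoffs: V(1,0)=0.0000, V(1,1)=49.6300
Node (0,0) S=145.0000: V=(p*·49.6300+(1−p*)·0.0000)/1.14=30.4149; Δ=(49.6300−0.0000)/(197.2000−91.3500)=0.4689; B=V−Δ·S=-37.5714
Self-financing check: at every node Δ·S+B equals the discounted successor values.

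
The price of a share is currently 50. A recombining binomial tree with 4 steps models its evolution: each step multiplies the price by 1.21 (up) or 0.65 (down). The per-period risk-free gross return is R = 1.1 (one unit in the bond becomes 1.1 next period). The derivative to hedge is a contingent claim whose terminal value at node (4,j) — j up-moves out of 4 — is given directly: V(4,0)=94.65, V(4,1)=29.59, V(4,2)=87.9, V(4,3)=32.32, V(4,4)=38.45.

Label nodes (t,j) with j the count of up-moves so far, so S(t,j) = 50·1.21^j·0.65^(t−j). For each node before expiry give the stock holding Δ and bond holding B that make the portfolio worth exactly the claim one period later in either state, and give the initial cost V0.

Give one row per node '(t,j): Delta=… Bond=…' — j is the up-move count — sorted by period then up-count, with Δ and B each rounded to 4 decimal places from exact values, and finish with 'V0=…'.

(0,0): Delta=-0.3498 Bond=47.0055
(1,0): Delta=-0.9078 Bond=69.8404
(1,1): Delta=-0.2766 Bond=47.2732
(2,0): Delta=2.6187 Bond=2.3276
(2,1): Delta=-1.3709 Bond=95.0348
(2,2): Delta=-0.1329 Bond=41.4810
(3,0): Delta=-8.4609 Bond=154.6964
(3,1): Delta=4.0735 Bond=-34.6284
(3,2): Delta=-2.0858 Bond=138.5568
(3,3): Delta=0.1236 Bond=22.9135
V0=29.5136

No-arbitrage ⇒ martingale measure with p* = (R−d)/(u−d) = 0.8036.
Terminal payoffs: V(4,0)=94.6500, V(4,1)=29.5900, V(4,2)=87.9000, V(4,3)=32.3200, V(4,4)=38.4500
Node (3,0) S=13.7313: V=(p*·29.5900+(1−p*)·94.6500)/1.1=38.5179; Δ=(29.5900−94.6500)/(16.6148−8.9253)=-8.4609; B=V−Δ·S=154.6964
Node (3,1) S=25.5613: V=(p*·87.9000+(1−p*)·29.5900)/1.1=69.4966; Δ=(87.9000−29.5900)/(30.9291−16.6148)=4.0735; B=V−Δ·S=-34.6284
Node (3,2) S=47.5832: V=(p*·32.3200+(1−p*)·87.9000)/1.1=39.3068; Δ=(32.3200−87.9000)/(57.5757−30.9291)=-2.0858; B=V−Δ·S=138.5568
Node (3,3) S=88.5780: V=(p*·38.4500+(1−p*)·32.3200)/1.1=33.8599; Δ=(38.4500−32.3200)/(107.1794−57.5757)=0.1236; B=V−Δ·S=22.9135
Node (2,0) S=21.1250: V=(p*·69.4966+(1−p*)·38.5179)/1.1=57.6468; Δ=(69.4966−38.5179)/(25.5613−13.7313)=2.6187; B=V−Δ·S=2.3276
Node (2,1) S=39.3250: V=(p*·39.3068+(1−p*)·69.4966)/1.1=41.1245; Δ=(39.3068−69.4966)/(47.5832−25.5613)=-1.3709; B=V−Δ·S=95.0348
Node (2,2) S=73.2050: V=(p*·33.8599+(1−p*)·39.3068)/1.1=31.7544; Δ=(33.8599−39.3068)/(88.5780−47.5832)=-0.1329; B=V−Δ·S=41.4810
Node (1,0) S=32.5000: V=(p*·41.1245+(1−p*)·57.6468)/1.1=40.3363; Δ=(41.1245−57.6468)/(39.3250−21.1250)=-0.9078; B=V−Δ·S=69.8404
Node (1,1) S=60.5000: V=(p*·31.7544+(1−p*)·41.1245)/1.1=30.5409; Δ=(31.7544−41.1245)/(73.2050−39.3250)=-0.2766; B=V−Δ·S=47.2732
Node (0,0) S=50.0000: V=(p*·30.5409+(1−p*)·40.3363)/1.1=29.5136; Δ=(30.5409−40.3363)/(60.5000−32.5000)=-0.3498; B=V−Δ·S=47.0055
Root portfolio cost Δ·50+B reproduces V0=29.5136.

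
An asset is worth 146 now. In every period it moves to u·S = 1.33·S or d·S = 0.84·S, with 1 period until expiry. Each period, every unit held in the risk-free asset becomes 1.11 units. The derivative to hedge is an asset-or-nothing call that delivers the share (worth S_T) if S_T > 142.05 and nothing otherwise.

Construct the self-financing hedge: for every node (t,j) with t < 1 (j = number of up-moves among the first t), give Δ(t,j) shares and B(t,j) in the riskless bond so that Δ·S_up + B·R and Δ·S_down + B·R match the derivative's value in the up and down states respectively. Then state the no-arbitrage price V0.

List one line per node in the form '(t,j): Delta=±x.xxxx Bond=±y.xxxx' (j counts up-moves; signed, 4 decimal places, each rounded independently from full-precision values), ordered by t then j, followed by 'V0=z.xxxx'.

No-arbitrage ⇒ martingale measure with p* = (R−d)/(u−d) = 0.5510.
Payoff layer (t=1): V(1,0)=0.0000, V(1,1)=194.1800
(0,0): S=146.0000. Δ = (V_up−V_dn)/(S_up−S_dn) = (194.1800−0.0000)/(194.1800−122.6400) = 2.7143. V = [p*·194.1800 + (1−p*)·0.0000]/1.11 = 96.3938. B = V − Δ·S = -299.8919.
Each (Δ,B) replicates both successor values, so the strategy is self-financing and V0 is arbitrage-free.

(0,0): Delta=2.7143 Bond=-299.8919
V0=96.3938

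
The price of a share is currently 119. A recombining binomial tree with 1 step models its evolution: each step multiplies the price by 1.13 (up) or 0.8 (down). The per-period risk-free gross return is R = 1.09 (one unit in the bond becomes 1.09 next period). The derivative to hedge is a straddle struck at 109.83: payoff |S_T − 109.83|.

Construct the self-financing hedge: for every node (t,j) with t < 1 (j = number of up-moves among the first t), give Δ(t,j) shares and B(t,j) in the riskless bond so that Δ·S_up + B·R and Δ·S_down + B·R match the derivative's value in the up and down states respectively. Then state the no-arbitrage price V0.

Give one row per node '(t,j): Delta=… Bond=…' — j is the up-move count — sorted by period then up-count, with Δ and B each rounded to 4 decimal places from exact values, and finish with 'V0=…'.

Risk-neutral probability p* = (R−d)/(u−d) = (1.09−0.8)/(1.13−0.8) = 0.8788.
At expiry t=1: V(1,0)=14.6300, V(1,1)=24.6400
(0,0): S=119.0000. Δ = (V_up−V_dn)/(S_up−S_dn) = (24.6400−14.6300)/(134.4700−95.2000) = 0.2549. V = [p*·24.6400 + (1−p*)·14.6300]/1.09 = 21.4924. B = V − Δ·S = -8.8410.
The time-0 hedge costs 21.4924, which is the no-arbitrage price.

(0,0): Delta=0.2549 Bond=-8.8410
V0=21.4924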